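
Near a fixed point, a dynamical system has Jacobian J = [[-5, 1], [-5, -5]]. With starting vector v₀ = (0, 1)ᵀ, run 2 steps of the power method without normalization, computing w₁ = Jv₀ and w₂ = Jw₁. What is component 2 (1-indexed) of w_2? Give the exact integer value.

20

w1 = Jv₀ = ((-5)·0 + 1·1; (-5)·0 + (-5)·1) = (1, -5)
w2 = Jw1 = ((-5)·1 + 1·(-5); (-5)·1 + (-5)·(-5)) = (-10, 20)
The requested component of w2 is 20.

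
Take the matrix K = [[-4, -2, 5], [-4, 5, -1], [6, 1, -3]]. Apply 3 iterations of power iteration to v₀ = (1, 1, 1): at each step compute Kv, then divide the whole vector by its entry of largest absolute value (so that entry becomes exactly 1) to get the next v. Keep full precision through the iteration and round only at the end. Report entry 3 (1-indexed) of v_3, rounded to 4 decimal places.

1.0000

Kv0 = (-1.00000, 0.00000, 4.00000); divide by 4.00000 → v1 = (-0.25000, 0.00000, 1.00000)
Kv1 = (6.00000, 0.00000, -4.50000); divide by 6.00000 → v2 = (1.00000, 0.00000, -0.75000)
Kv2 = (-7.75000, -3.25000, 8.25000); divide by 8.25000 → v3 = (-0.93939, -0.39394, 1.00000)
Requested entry of v3: 198/198 = 1.0000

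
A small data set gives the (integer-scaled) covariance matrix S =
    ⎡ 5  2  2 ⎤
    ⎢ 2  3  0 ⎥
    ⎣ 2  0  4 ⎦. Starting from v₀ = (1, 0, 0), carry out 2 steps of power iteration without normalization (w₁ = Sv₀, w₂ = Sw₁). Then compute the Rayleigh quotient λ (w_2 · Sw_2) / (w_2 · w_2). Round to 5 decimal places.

λ ≈ 7.18814

w1 = Sv₀ = (5·1 + 2·0 + 2·0; 2·1 + 3·0 + 0·0; 2·1 + 0·0 + 4·0) = (5, 2, 2)
w2 = Sw1 = (5·5 + 2·2 + 2·2; 2·5 + 3·2 + 0·2; 2·5 + 0·2 + 4·2) = (33, 16, 18)
Sw2 = (233, 114, 138)
w2·Sw2 = 33·233 + 16·114 + 18·138 = 11997; w2·w2 = 33·33 + 16·16 + 18·18 = 1669
λ ≈ 11997/1669 = 7.18814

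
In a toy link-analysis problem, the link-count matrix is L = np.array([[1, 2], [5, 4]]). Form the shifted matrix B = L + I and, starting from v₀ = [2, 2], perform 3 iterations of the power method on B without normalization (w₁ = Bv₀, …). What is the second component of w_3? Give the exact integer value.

B = L + I has rows (2, 2); (5, 5)
w1 = Bv₀ = (8, 20)
w2 = Bw1 = (56, 140)
w3 = Bw2 = (392, 980)
Requested component of w3: 980

980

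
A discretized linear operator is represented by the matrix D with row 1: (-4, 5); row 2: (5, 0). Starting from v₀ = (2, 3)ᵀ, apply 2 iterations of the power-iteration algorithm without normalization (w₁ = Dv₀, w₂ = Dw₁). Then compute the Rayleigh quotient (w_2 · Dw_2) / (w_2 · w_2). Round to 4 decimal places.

w1 = Dv₀ = ((-4)·2 + 5·3; 5·2 + 0·3) = (7, 10)
w2 = Dw1 = ((-4)·7 + 5·10; 5·7 + 0·10) = (22, 35)
Dw2 = (87, 110)
w2·Dw2 = 22·87 + 35·110 = 5764; w2·w2 = 22·22 + 35·35 = 1709
λ ≈ 5764/1709 = 3.3727

3.3727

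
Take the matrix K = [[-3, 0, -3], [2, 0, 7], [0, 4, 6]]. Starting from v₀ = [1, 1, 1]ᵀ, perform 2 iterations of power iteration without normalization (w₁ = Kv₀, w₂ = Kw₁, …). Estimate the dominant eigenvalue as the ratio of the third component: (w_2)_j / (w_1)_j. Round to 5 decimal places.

w1 = Kv₀ = ((-3)·1 + 0·1 + (-3)·1; 2·1 + 0·1 + 7·1; 0·1 + 4·1 + 6·1) = (-6, 9, 10)
w2 = Kw1 = ((-3)·(-6) + 0·9 + (-3)·10; 2·(-6) + 0·9 + 7·10; 0·(-6) + 4·9 + 6·10) = (-12, 58, 96)
Ratio at component: 96 / 10 = 9.60000

9.60000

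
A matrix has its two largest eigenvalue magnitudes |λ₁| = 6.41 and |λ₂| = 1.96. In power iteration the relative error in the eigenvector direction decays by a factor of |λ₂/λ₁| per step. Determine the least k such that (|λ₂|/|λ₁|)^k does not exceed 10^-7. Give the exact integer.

|λ₂/λ₁| = 1.96/6.41 = 0.30577
Need k ≥ ln(10^-7) / ln(0.30577) = -16.1181 / -1.1849 ≈ 13.603
Smallest integer k satisfying the bound: 14

14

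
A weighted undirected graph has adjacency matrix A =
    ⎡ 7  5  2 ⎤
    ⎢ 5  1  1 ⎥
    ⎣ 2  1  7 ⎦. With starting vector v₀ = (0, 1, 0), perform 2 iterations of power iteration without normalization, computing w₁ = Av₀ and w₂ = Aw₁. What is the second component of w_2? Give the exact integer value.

27

w1 = Av₀ = (7·0 + 5·1 + 2·0; 5·0 + 1·1 + 1·0; 2·0 + 1·1 + 7·0) = (5, 1, 1)
w2 = Aw1 = (7·5 + 5·1 + 2·1; 5·5 + 1·1 + 1·1; 2·5 + 1·1 + 7·1) = (42, 27, 18)
The requested component of w2 is 27.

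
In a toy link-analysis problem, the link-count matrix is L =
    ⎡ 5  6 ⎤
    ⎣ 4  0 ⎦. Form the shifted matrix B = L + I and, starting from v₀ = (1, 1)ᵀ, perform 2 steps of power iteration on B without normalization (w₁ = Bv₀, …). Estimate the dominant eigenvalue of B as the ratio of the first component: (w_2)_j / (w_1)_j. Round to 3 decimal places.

μ ≈ 8.500

B = L + I has rows (6, 6); (4, 1)
w1 = Bv₀ = (12, 5)
w2 = Bw1 = (102, 53)
Ratio: 102/12 = 8.500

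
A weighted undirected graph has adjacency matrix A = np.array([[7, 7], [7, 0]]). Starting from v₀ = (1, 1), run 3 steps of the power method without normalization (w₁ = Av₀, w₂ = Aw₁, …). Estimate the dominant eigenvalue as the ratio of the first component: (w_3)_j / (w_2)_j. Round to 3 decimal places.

w1 = Av₀ = (7·1 + 7·1; 7·1 + 0·1) = (14, 7)
w2 = Aw1 = (7·14 + 7·7; 7·14 + 0·7) = (147, 98)
w3 = Aw2 = (1715, 1029)
Ratio at component: 1715 / 147 = 11.667

λ ≈ 11.667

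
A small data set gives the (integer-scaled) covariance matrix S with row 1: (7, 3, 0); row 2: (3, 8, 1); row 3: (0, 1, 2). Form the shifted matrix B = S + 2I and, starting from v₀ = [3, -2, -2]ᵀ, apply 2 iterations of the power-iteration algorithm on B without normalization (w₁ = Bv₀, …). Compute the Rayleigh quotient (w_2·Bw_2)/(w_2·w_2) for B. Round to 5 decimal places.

B = S + 2I has rows (9, 3, 0); (3, 10, 1); (0, 1, 4)
w1 = Bv₀ = (9·3 + 3·(-2) + 0·(-2); 3·3 + 10·(-2) + 1·(-2); 0·3 + 1·(-2) + 4·(-2)) = (21, -13, -10)
w2 = Bw1 = (9·21 + 3·(-13) + 0·(-10); 3·21 + 10·(-13) + 1·(-10); 0·21 + 1·(-13) + 4·(-10)) = (150, -77, -53)
Bw2 = (1119, -373, -289)
w2·Bw2 = 211888; w2·w2 = 31238; μ ≈ 211888/31238 = 6.78302

μ ≈ 6.78302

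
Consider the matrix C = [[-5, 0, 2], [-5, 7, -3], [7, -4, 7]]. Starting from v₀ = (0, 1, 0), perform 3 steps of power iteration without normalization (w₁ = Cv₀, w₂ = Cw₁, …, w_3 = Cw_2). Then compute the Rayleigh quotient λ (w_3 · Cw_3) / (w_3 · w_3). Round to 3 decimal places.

w1 = Cv₀ = ((-5)·0 + 0·1 + 2·0; (-5)·0 + 7·1 + (-3)·0; 7·0 + (-4)·1 + 7·0) = (0, 7, -4)
w2 = Cw1 = ((-5)·0 + 0·7 + 2·(-4); (-5)·0 + 7·7 + (-3)·(-4); 7·0 + (-4)·7 + 7·(-4)) = (-8, 61, -56)
w3 = Cw2 = (-72, 635, -692)
Cw3 = (-1024, 6881, -7888)
w3·Cw3 = (-72)·(-1024) + 635·6881 + (-692)·(-7888) = 9901659; w3·w3 = (-72)·(-72) + 635·635 + (-692)·(-692) = 887273
λ ≈ 9901659/887273 = 11.160

11.160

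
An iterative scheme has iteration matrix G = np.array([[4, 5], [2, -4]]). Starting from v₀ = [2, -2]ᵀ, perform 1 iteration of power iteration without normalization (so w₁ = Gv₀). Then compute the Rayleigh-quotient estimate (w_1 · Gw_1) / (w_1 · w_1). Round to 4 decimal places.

λ ≈ -4.9189

w1 = Gv₀ = (-2, 12)
Gw1 = (52, -52)
w1·Gw1 = (-2)·52 + 12·(-52) = -728; w1·w1 = (-2)·(-2) + 12·12 = 148
λ ≈ -728/148 = -4.9189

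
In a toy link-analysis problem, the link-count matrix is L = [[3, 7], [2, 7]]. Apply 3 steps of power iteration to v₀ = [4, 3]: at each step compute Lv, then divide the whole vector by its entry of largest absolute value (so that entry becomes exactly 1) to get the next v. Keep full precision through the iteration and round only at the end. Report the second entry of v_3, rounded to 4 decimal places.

0.8917

Lv0 = (33.00000, 29.00000); divide by 33.00000 → v1 = (1.00000, 0.87879)
Lv1 = (9.15152, 8.15152); divide by 9.15152 → v2 = (1.00000, 0.89073)
Lv2 = (9.23510, 8.23510); divide by 9.23510 → v3 = (1.00000, 0.89172)
Requested entry of v3: 2487/2789 = 0.8917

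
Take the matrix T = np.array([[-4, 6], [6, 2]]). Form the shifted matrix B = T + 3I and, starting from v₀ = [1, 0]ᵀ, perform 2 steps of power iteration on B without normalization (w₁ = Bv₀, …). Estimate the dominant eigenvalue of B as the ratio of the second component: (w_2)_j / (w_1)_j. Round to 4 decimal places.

μ ≈ 4.0000

B = T + 3I has rows (-1, 6); (6, 5)
w1 = Bv₀ = ((-1)·1 + 6·0; 6·1 + 5·0) = (-1, 6)
w2 = Bw1 = ((-1)·(-1) + 6·6; 6·(-1) + 5·6) = (37, 24)
Ratio: 24/6 = 4.0000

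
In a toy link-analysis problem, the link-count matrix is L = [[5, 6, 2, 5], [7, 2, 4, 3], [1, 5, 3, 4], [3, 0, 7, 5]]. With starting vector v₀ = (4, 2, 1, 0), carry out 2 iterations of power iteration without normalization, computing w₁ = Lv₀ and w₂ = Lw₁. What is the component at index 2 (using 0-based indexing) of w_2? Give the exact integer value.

341

w1 = Lv₀ = (5·4 + 6·2 + 2·1 + 5·0; 7·4 + 2·2 + 4·1 + 3·0; 1·4 + 5·2 + 3·1 + 4·0; 3·4 + 0·2 + 7·1 + 5·0) = (34, 36, 17, 19)
w2 = Lw1 = (5·34 + 6·36 + 2·17 + 5·19; 7·34 + 2·36 + 4·17 + 3·19; 1·34 + 5·36 + 3·17 + 4·19; 3·34 + 0·36 + 7·17 + 5·19) = (515, 435, 341, 316)
The requested component of w2 is 341.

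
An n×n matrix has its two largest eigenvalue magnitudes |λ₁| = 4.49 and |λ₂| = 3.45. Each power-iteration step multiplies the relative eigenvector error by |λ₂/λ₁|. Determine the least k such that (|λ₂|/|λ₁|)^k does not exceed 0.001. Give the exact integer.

27

|λ₂/λ₁| = 3.45/4.49 = 0.76837
Need k ≥ ln(0.001) / ln(0.76837) = -6.9078 / -0.2635 ≈ 26.218
Smallest integer k satisfying the bound: 27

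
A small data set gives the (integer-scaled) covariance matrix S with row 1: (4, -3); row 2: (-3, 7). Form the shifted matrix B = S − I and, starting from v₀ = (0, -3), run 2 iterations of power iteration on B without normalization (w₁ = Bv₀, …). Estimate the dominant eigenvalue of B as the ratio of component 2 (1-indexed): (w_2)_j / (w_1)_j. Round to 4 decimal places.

μ ≈ 7.5000

B = S − I has rows (3, -3); (-3, 6)
w1 = Bv₀ = (9, -18)
w2 = Bw1 = (81, -135)
Ratio: -135/-18 = 7.5000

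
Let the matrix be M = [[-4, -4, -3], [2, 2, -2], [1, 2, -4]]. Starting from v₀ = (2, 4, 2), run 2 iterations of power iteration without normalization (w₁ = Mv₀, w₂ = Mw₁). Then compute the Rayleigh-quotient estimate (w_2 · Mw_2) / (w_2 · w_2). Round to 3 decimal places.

λ ≈ -1.340

w1 = Mv₀ = ((-4)·2 + (-4)·4 + (-3)·2; 2·2 + 2·4 + (-2)·2; 1·2 + 2·4 + (-4)·2) = (-30, 8, 2)
w2 = Mw1 = ((-4)·(-30) + (-4)·8 + (-3)·2; 2·(-30) + 2·8 + (-2)·2; 1·(-30) + 2·8 + (-4)·2) = (82, -48, -22)
Mw2 = (-70, 112, 74)
w2·Mw2 = 82·(-70) + (-48)·112 + (-22)·74 = -12744; w2·w2 = 82·82 + (-48)·(-48) + (-22)·(-22) = 9512
λ ≈ -12744/9512 = -1.340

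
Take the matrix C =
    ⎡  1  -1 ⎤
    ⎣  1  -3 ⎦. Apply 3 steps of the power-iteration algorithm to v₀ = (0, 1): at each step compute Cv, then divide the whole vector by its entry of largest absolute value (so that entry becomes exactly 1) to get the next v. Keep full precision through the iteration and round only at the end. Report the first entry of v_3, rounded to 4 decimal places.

Cv0 = (-1.00000, -3.00000); divide by -3.00000 → v1 = (0.33333, 1.00000)
Cv1 = (-0.66667, -2.66667); divide by -2.66667 → v2 = (0.25000, 1.00000)
Cv2 = (-0.75000, -2.75000); divide by -2.75000 → v3 = (0.27273, 1.00000)
Requested entry of v3: -6/-22 = 0.2727

0.2727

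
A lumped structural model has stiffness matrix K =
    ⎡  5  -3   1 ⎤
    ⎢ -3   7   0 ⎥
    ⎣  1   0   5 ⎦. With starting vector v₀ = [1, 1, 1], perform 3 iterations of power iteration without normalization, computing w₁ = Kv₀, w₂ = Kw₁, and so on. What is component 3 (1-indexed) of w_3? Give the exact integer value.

174

w1 = Kv₀ = (5·1 + (-3)·1 + 1·1; (-3)·1 + 7·1 + 0·1; 1·1 + 0·1 + 5·1) = (3, 4, 6)
w2 = Kw1 = (5·3 + (-3)·4 + 1·6; (-3)·3 + 7·4 + 0·6; 1·3 + 0·4 + 5·6) = (9, 19, 33)
w3 = Kw2 = (21, 106, 174)
The requested component of w3 is 174.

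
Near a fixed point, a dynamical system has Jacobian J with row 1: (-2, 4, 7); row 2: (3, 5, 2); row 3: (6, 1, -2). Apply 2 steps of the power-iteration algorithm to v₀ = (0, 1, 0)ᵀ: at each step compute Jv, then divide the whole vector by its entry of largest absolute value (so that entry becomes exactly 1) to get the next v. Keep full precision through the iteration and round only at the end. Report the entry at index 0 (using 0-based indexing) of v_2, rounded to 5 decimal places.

0.48718

Jv0 = (4.000000, 5.000000, 1.000000); divide by 5.000000 → v1 = (0.800000, 1.000000, 0.200000)
Jv1 = (3.800000, 7.800000, 5.400000); divide by 7.800000 → v2 = (0.487179, 1.000000, 0.692308)
Requested entry of v2: 19/39 = 0.48718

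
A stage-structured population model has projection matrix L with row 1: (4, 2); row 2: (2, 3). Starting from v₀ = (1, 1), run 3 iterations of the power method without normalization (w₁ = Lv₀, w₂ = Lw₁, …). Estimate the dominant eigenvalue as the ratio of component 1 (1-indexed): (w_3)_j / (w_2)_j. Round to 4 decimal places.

w1 = Lv₀ = (4·1 + 2·1; 2·1 + 3·1) = (6, 5)
w2 = Lw1 = (4·6 + 2·5; 2·6 + 3·5) = (34, 27)
w3 = Lw2 = (190, 149)
Ratio at component: 190 / 34 = 5.5882

5.5882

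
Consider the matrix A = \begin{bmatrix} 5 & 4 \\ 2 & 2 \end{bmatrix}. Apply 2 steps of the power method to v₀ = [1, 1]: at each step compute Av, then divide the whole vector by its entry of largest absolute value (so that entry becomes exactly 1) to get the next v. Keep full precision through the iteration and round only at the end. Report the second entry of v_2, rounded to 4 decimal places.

0.4262

Av0 = (9.00000, 4.00000); divide by 9.00000 → v1 = (1.00000, 0.44444)
Av1 = (6.77778, 2.88889); divide by 6.77778 → v2 = (1.00000, 0.42623)
Requested entry of v2: 26/61 = 0.4262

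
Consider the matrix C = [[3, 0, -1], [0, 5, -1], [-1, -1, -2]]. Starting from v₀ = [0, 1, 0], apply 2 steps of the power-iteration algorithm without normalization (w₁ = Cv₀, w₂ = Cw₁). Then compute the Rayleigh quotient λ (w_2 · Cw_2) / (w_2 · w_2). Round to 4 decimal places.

5.1414

w1 = Cv₀ = (3·0 + 0·1 + (-1)·0; 0·0 + 5·1 + (-1)·0; (-1)·0 + (-1)·1 + (-2)·0) = (0, 5, -1)
w2 = Cw1 = (3·0 + 0·5 + (-1)·(-1); 0·0 + 5·5 + (-1)·(-1); (-1)·0 + (-1)·5 + (-2)·(-1)) = (1, 26, -3)
Cw2 = (6, 133, -21)
w2·Cw2 = 1·6 + 26·133 + (-3)·(-21) = 3527; w2·w2 = 1·1 + 26·26 + (-3)·(-3) = 686
λ ≈ 3527/686 = 5.1414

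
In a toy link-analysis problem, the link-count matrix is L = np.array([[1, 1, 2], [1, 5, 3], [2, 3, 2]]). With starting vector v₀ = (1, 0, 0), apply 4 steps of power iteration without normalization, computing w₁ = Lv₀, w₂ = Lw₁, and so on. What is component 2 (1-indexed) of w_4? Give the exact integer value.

w1 = Lv₀ = (1, 1, 2)
w2 = Lw1 = (6, 12, 9)
w3 = Lw2 = (36, 93, 66)
w4 = Lw3 = (261, 699, 483)
The requested component of w4 is 699.

699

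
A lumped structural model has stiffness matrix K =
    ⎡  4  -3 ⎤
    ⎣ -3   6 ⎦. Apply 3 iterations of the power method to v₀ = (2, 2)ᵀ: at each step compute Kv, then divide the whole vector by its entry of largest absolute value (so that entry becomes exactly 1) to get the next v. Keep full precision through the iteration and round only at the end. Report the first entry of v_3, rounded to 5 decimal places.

Kv0 = (2.000000, 6.000000); divide by 6.000000 → v1 = (0.333333, 1.000000)
Kv1 = (-1.666667, 5.000000); divide by 5.000000 → v2 = (-0.333333, 1.000000)
Kv2 = (-4.333333, 7.000000); divide by 7.000000 → v3 = (-0.619048, 1.000000)
Requested entry of v3: -130/210 = -0.61905

-0.61905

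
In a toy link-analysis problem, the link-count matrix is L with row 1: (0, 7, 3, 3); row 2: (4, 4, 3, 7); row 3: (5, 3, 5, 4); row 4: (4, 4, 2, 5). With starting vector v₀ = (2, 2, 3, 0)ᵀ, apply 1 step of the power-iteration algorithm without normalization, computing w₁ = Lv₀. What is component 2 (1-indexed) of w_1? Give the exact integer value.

w1 = Lv₀ = (0·2 + 7·2 + 3·3 + 3·0; 4·2 + 4·2 + 3·3 + 7·0; 5·2 + 3·2 + 5·3 + 4·0; 4·2 + 4·2 + 2·3 + 5·0) = (23, 25, 31, 22)
The requested component of w1 is 25.

25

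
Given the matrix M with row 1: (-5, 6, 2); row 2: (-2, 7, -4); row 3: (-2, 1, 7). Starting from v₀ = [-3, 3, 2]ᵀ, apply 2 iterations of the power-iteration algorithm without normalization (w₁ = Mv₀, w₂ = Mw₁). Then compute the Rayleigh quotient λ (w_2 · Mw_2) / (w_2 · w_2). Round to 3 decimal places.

7.486

w1 = Mv₀ = ((-5)·(-3) + 6·3 + 2·2; (-2)·(-3) + 7·3 + (-4)·2; (-2)·(-3) + 1·3 + 7·2) = (37, 19, 23)
w2 = Mw1 = ((-5)·37 + 6·19 + 2·23; (-2)·37 + 7·19 + (-4)·23; (-2)·37 + 1·19 + 7·23) = (-25, -33, 106)
Mw2 = (139, -605, 759)
w2·Mw2 = (-25)·139 + (-33)·(-605) + 106·759 = 96944; w2·w2 = (-25)·(-25) + (-33)·(-33) + 106·106 = 12950
λ ≈ 96944/12950 = 7.486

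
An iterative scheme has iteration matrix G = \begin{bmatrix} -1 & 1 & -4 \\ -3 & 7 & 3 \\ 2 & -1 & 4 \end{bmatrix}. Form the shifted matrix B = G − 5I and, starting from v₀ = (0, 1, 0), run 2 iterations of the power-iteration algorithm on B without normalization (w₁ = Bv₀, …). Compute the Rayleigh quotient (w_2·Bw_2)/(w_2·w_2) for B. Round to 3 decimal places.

B = G − 5I has rows (-6, 1, -4); (-3, 2, 3); (2, -1, -1)
w1 = Bv₀ = (1, 2, -1)
w2 = Bw1 = (0, -2, 1)
Bw2 = (-6, -1, 1)
w2·Bw2 = 3; w2·w2 = 5; μ ≈ 3/5 = 0.600

μ ≈ 0.600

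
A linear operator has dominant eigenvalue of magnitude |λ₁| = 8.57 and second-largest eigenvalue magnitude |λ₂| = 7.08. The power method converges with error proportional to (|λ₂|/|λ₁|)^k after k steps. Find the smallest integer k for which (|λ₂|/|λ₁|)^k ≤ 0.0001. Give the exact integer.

|λ₂/λ₁| = 7.08/8.57 = 0.82614
Need k ≥ ln(0.0001) / ln(0.82614) = -9.2103 / -0.1910 ≈ 48.223
Smallest integer k satisfying the bound: 49

49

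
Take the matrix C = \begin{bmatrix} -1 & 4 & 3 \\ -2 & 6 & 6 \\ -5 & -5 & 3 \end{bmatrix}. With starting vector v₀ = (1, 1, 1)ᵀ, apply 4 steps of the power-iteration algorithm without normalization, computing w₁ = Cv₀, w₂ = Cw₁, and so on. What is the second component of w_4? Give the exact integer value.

-5380

w1 = Cv₀ = ((-1)·1 + 4·1 + 3·1; (-2)·1 + 6·1 + 6·1; (-5)·1 + (-5)·1 + 3·1) = (6, 10, -7)
w2 = Cw1 = ((-1)·6 + 4·10 + 3·(-7); (-2)·6 + 6·10 + 6·(-7); (-5)·6 + (-5)·10 + 3·(-7)) = (13, 6, -101)
w3 = Cw2 = (-292, -596, -398)
w4 = Cw3 = (-3286, -5380, 3246)
The requested component of w4 is -5380.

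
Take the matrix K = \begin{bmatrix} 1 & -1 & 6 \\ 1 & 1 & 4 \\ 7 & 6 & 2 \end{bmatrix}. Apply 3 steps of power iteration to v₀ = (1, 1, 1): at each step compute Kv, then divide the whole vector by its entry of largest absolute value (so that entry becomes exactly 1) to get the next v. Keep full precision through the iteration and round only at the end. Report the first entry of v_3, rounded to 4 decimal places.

0.5211

Kv0 = (6.00000, 6.00000, 15.00000); divide by 15.00000 → v1 = (0.40000, 0.40000, 1.00000)
Kv1 = (6.00000, 4.80000, 7.20000); divide by 7.20000 → v2 = (0.83333, 0.66667, 1.00000)
Kv2 = (6.16667, 5.50000, 11.83333); divide by 11.83333 → v3 = (0.52113, 0.46479, 1.00000)
Requested entry of v3: 666/1278 = 0.5211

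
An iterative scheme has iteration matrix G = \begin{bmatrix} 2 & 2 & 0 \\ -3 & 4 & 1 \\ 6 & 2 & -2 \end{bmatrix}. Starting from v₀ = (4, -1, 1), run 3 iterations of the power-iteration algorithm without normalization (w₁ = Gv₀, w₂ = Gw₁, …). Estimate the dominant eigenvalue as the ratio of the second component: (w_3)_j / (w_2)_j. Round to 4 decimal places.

3.6552

w1 = Gv₀ = (2·4 + 2·(-1) + 0·1; (-3)·4 + 4·(-1) + 1·1; 6·4 + 2·(-1) + (-2)·1) = (6, -15, 20)
w2 = Gw1 = (2·6 + 2·(-15) + 0·20; (-3)·6 + 4·(-15) + 1·20; 6·6 + 2·(-15) + (-2)·20) = (-18, -58, -34)
w3 = Gw2 = (-152, -212, -156)
Ratio at component: -212 / -58 = 3.6552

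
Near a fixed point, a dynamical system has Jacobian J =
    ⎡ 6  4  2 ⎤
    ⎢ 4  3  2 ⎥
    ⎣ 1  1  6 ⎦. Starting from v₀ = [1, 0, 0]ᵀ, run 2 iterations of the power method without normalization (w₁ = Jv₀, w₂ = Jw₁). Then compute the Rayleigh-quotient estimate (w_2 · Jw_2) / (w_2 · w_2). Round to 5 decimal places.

λ ≈ 9.57452

w1 = Jv₀ = (6·1 + 4·0 + 2·0; 4·1 + 3·0 + 2·0; 1·1 + 1·0 + 6·0) = (6, 4, 1)
w2 = Jw1 = (6·6 + 4·4 + 2·1; 4·6 + 3·4 + 2·1; 1·6 + 1·4 + 6·1) = (54, 38, 16)
Jw2 = (508, 362, 188)
w2·Jw2 = 54·508 + 38·362 + 16·188 = 44196; w2·w2 = 54·54 + 38·38 + 16·16 = 4616
λ ≈ 44196/4616 = 9.57452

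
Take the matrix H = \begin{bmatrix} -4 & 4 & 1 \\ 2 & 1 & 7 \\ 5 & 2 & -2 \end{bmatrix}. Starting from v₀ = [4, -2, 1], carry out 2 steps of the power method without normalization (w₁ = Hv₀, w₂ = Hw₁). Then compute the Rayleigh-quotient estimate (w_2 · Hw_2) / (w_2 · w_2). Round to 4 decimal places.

w1 = Hv₀ = (-23, 13, 14)
w2 = Hw1 = (158, 65, -117)
Hw2 = (-489, -438, 1154)
w2·Hw2 = 158·(-489) + 65·(-438) + (-117)·1154 = -240750; w2·w2 = 158·158 + 65·65 + (-117)·(-117) = 42878
λ ≈ -240750/42878 = -5.6148

-5.6148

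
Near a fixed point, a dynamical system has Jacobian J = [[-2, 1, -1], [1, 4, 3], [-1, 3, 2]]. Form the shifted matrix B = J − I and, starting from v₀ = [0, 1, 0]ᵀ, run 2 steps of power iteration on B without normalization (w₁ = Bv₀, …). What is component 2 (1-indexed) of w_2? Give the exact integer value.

19

B = J − I has rows (-3, 1, -1); (1, 3, 3); (-1, 3, 1)
w1 = Bv₀ = (1, 3, 3)
w2 = Bw1 = (-3, 19, 11)
Requested component of w2: 19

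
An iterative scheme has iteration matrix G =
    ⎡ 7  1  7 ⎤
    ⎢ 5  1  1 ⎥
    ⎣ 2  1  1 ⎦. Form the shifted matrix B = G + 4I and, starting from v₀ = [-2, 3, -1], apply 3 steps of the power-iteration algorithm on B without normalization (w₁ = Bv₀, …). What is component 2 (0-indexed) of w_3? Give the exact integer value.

-1154

B = G + 4I has rows (11, 1, 7); (5, 5, 1); (2, 1, 5)
w1 = Bv₀ = (11·(-2) + 1·3 + 7·(-1); 5·(-2) + 5·3 + 1·(-1); 2·(-2) + 1·3 + 5·(-1)) = (-26, 4, -6)
w2 = Bw1 = (11·(-26) + 1·4 + 7·(-6); 5·(-26) + 5·4 + 1·(-6); 2·(-26) + 1·4 + 5·(-6)) = (-324, -116, -78)
w3 = Bw2 = (-4226, -2278, -1154)
Requested component of w3: -1154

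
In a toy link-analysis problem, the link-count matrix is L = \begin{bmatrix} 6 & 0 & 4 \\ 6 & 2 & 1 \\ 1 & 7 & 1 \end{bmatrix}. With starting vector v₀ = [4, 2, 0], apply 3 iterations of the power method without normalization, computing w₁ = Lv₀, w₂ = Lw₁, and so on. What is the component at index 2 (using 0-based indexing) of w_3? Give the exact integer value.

w1 = Lv₀ = (6·4 + 0·2 + 4·0; 6·4 + 2·2 + 1·0; 1·4 + 7·2 + 1·0) = (24, 28, 18)
w2 = Lw1 = (6·24 + 0·28 + 4·18; 6·24 + 2·28 + 1·18; 1·24 + 7·28 + 1·18) = (216, 218, 238)
w3 = Lw2 = (2248, 1970, 1980)
The requested component of w3 is 1980.

1980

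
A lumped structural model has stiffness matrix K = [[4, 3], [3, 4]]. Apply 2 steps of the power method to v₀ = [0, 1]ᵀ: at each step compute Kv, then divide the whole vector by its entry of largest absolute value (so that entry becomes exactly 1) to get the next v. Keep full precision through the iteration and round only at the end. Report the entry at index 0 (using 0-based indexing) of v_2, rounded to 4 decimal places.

0.9600

Kv0 = (3.00000, 4.00000); divide by 4.00000 → v1 = (0.75000, 1.00000)
Kv1 = (6.00000, 6.25000); divide by 6.25000 → v2 = (0.96000, 1.00000)
Requested entry of v2: 24/25 = 0.9600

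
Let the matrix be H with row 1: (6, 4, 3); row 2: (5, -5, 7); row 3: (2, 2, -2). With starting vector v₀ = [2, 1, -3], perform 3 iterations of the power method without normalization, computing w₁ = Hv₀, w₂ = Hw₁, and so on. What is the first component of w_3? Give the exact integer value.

w1 = Hv₀ = (6·2 + 4·1 + 3·(-3); 5·2 + (-5)·1 + 7·(-3); 2·2 + 2·1 + (-2)·(-3)) = (7, -16, 12)
w2 = Hw1 = (6·7 + 4·(-16) + 3·12; 5·7 + (-5)·(-16) + 7·12; 2·7 + 2·(-16) + (-2)·12) = (14, 199, -42)
w3 = Hw2 = (754, -1219, 510)
The requested component of w3 is 754.

754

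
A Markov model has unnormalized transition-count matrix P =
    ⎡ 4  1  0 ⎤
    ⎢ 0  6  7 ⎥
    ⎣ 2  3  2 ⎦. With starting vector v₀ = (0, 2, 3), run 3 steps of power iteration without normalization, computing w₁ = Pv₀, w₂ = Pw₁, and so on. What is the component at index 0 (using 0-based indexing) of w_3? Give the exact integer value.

w1 = Pv₀ = (4·0 + 1·2 + 0·3; 0·0 + 6·2 + 7·3; 2·0 + 3·2 + 2·3) = (2, 33, 12)
w2 = Pw1 = (4·2 + 1·33 + 0·12; 0·2 + 6·33 + 7·12; 2·2 + 3·33 + 2·12) = (41, 282, 127)
w3 = Pw2 = (446, 2581, 1182)
The requested component of w3 is 446.

446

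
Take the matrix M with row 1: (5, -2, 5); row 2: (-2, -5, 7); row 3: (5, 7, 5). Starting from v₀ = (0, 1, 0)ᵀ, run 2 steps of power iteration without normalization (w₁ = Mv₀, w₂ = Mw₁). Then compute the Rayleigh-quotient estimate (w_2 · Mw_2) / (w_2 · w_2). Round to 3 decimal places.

w1 = Mv₀ = (5·0 + (-2)·1 + 5·0; (-2)·0 + (-5)·1 + 7·0; 5·0 + 7·1 + 5·0) = (-2, -5, 7)
w2 = Mw1 = (5·(-2) + (-2)·(-5) + 5·7; (-2)·(-2) + (-5)·(-5) + 7·7; 5·(-2) + 7·(-5) + 5·7) = (35, 78, -10)
Mw2 = (-31, -530, 671)
w2·Mw2 = 35·(-31) + 78·(-530) + (-10)·671 = -49135; w2·w2 = 35·35 + 78·78 + (-10)·(-10) = 7409
λ ≈ -49135/7409 = -6.632

-6.632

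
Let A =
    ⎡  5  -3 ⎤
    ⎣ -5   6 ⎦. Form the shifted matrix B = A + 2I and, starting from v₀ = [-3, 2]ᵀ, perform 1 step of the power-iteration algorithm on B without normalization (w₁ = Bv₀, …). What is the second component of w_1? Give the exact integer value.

31

B = A + 2I has rows (7, -3); (-5, 8)
w1 = Bv₀ = (7·(-3) + (-3)·2; (-5)·(-3) + 8·2) = (-27, 31)
Requested component of w1: 31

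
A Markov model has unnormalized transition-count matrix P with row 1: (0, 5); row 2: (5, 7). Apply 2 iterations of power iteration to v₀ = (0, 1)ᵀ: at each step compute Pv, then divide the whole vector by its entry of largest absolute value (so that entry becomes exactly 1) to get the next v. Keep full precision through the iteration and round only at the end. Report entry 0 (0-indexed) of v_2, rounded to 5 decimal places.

Pv0 = (5.000000, 7.000000); divide by 7.000000 → v1 = (0.714286, 1.000000)
Pv1 = (5.000000, 10.571429); divide by 10.571429 → v2 = (0.472973, 1.000000)
Requested entry of v2: 35/74 = 0.47297

0.47297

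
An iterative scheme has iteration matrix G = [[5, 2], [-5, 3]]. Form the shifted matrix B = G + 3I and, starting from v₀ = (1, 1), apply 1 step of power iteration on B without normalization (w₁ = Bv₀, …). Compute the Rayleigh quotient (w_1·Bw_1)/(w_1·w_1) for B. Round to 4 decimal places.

7.6832

B = G + 3I has rows (8, 2); (-5, 6)
w1 = Bv₀ = (10, 1)
Bw1 = (82, -44)
w1·Bw1 = 776; w1·w1 = 101; μ ≈ 776/101 = 7.6832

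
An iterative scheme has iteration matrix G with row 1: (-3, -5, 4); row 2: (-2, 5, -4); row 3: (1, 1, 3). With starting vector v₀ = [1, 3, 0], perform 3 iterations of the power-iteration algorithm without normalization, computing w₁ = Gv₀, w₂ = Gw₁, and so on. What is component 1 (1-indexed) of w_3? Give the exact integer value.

-412

w1 = Gv₀ = ((-3)·1 + (-5)·3 + 4·0; (-2)·1 + 5·3 + (-4)·0; 1·1 + 1·3 + 3·0) = (-18, 13, 4)
w2 = Gw1 = ((-3)·(-18) + (-5)·13 + 4·4; (-2)·(-18) + 5·13 + (-4)·4; 1·(-18) + 1·13 + 3·4) = (5, 85, 7)
w3 = Gw2 = (-412, 387, 111)
The requested component of w3 is -412.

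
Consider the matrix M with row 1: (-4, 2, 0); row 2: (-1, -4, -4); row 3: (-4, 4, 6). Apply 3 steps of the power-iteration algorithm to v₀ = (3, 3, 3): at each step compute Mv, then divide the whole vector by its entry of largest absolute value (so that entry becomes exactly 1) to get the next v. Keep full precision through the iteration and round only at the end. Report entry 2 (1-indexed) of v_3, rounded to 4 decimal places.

-0.5417

Mv0 = (-6.00000, -27.00000, 18.00000); divide by -27.00000 → v1 = (0.22222, 1.00000, -0.66667)
Mv1 = (1.11111, -1.55556, -0.88889); divide by -1.55556 → v2 = (-0.71429, 1.00000, 0.57143)
Mv2 = (4.85714, -5.57143, 10.28571); divide by 10.28571 → v3 = (0.47222, -0.54167, 1.00000)
Requested entry of v3: -234/432 = -0.5417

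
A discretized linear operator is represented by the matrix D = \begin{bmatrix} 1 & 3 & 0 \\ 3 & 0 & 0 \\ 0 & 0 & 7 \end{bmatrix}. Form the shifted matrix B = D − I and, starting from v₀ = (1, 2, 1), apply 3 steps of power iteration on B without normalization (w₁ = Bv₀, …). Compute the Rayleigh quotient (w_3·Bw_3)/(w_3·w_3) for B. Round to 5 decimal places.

5.62487

B = D − I has rows (0, 3, 0); (3, -1, 0); (0, 0, 6)
w1 = Bv₀ = (6, 1, 6)
w2 = Bw1 = (3, 17, 36)
w3 = Bw2 = (51, -8, 216)
Bw3 = (-24, 161, 1296)
w3·Bw3 = 277424; w3·w3 = 49321; μ ≈ 277424/49321 = 5.62487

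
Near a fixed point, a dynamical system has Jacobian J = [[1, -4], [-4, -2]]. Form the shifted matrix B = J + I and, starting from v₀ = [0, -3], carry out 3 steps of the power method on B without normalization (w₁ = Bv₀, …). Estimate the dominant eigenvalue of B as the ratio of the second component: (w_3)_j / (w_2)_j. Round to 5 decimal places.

B = J + I has rows (2, -4); (-4, -1)
w1 = Bv₀ = (12, 3)
w2 = Bw1 = (12, -51)
w3 = Bw2 = (228, 3)
Ratio: 3/-51 = -0.05882

-0.05882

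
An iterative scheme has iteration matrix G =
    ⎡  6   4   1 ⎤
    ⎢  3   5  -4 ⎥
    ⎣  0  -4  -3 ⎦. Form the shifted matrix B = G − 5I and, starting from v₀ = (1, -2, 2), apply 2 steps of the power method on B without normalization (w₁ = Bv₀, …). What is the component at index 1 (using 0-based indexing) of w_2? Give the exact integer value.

17

B = G − 5I has rows (1, 4, 1); (3, 0, -4); (0, -4, -8)
w1 = Bv₀ = (-5, -5, -8)
w2 = Bw1 = (-33, 17, 84)
Requested component of w2: 17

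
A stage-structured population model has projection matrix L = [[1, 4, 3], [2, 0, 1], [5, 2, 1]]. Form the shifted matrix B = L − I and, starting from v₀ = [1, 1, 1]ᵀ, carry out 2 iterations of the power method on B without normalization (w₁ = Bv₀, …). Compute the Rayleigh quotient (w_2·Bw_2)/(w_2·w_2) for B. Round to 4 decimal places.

5.2207

B = L − I has rows (0, 4, 3); (2, -1, 1); (5, 2, 0)
w1 = Bv₀ = (7, 2, 7)
w2 = Bw1 = (29, 19, 39)
Bw2 = (193, 78, 183)
w2·Bw2 = 14216; w2·w2 = 2723; μ ≈ 14216/2723 = 5.2207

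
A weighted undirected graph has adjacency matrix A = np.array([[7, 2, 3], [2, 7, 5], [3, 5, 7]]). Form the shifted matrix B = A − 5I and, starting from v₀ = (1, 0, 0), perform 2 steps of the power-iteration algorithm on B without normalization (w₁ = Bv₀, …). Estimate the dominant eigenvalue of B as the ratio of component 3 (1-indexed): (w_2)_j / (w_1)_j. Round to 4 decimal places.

7.3333

B = A − 5I has rows (2, 2, 3); (2, 2, 5); (3, 5, 2)
w1 = Bv₀ = (2, 2, 3)
w2 = Bw1 = (17, 23, 22)
Ratio: 22/3 = 7.3333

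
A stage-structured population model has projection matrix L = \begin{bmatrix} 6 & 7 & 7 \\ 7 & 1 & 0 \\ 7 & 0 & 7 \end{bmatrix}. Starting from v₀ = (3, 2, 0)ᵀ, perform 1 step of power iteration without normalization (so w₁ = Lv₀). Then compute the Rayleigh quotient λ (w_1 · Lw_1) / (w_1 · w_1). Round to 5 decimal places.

14.78034

w1 = Lv₀ = (32, 23, 21)
Lw1 = (500, 247, 371)
w1·Lw1 = 32·500 + 23·247 + 21·371 = 29472; w1·w1 = 32·32 + 23·23 + 21·21 = 1994
λ ≈ 29472/1994 = 14.78034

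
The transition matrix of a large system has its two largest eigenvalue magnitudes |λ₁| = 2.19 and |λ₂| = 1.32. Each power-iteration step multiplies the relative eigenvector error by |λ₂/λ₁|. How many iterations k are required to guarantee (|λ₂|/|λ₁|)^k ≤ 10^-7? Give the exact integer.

|λ₂/λ₁| = 1.32/2.19 = 0.60274
Need k ≥ ln(10^-7) / ln(0.60274) = -16.1181 / -0.5063 ≈ 31.837
Smallest integer k satisfying the bound: 32

32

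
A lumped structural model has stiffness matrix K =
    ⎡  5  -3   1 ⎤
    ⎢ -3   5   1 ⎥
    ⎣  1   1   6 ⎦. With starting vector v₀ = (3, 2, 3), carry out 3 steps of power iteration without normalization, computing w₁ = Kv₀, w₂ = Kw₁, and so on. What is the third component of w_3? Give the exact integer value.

w1 = Kv₀ = (12, 4, 23)
w2 = Kw1 = (71, 7, 154)
w3 = Kw2 = (488, -24, 1002)
The requested component of w3 is 1002.

1002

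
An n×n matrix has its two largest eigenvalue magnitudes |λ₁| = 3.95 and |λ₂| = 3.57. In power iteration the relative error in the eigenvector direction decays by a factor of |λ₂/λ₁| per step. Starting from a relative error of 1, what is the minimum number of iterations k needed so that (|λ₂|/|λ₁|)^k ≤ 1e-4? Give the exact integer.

92

|λ₂/λ₁| = 3.57/3.95 = 0.90380
Need k ≥ ln(1e-4) / ln(0.90380) = -9.2103 / -0.1011 ≈ 91.056
Smallest integer k satisfying the bound: 92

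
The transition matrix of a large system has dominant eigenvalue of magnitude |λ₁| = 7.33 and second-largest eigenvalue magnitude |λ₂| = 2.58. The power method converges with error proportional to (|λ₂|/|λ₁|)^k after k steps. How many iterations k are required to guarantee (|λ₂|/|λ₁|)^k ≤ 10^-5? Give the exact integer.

12

|λ₂/λ₁| = 2.58/7.33 = 0.35198
Need k ≥ ln(10^-5) / ln(0.35198) = -11.5129 / -1.0442 ≈ 11.026
Smallest integer k satisfying the bound: 12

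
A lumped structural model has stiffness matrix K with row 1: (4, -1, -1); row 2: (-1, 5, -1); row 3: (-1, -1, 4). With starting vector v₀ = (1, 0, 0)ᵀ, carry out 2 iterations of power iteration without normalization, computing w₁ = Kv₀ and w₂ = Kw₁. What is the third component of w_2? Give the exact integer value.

-7

w1 = Kv₀ = (4·1 + (-1)·0 + (-1)·0; (-1)·1 + 5·0 + (-1)·0; (-1)·1 + (-1)·0 + 4·0) = (4, -1, -1)
w2 = Kw1 = (4·4 + (-1)·(-1) + (-1)·(-1); (-1)·4 + 5·(-1) + (-1)·(-1); (-1)·4 + (-1)·(-1) + 4·(-1)) = (18, -8, -7)
The requested component of w2 is -7.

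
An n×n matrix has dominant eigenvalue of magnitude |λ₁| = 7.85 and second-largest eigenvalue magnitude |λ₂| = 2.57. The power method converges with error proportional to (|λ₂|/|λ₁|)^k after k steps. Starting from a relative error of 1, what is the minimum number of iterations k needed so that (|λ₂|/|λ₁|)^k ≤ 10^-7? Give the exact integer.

|λ₂/λ₁| = 2.57/7.85 = 0.32739
Need k ≥ ln(10^-7) / ln(0.32739) = -16.1181 / -1.1166 ≈ 14.435
Smallest integer k satisfying the bound: 15

15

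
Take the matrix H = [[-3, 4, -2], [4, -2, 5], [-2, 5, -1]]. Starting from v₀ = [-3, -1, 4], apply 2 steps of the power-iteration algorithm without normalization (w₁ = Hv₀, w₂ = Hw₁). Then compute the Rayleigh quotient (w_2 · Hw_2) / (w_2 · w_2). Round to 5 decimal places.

-8.99185

w1 = Hv₀ = ((-3)·(-3) + 4·(-1) + (-2)·4; 4·(-3) + (-2)·(-1) + 5·4; (-2)·(-3) + 5·(-1) + (-1)·4) = (-3, 10, -3)
w2 = Hw1 = ((-3)·(-3) + 4·10 + (-2)·(-3); 4·(-3) + (-2)·10 + 5·(-3); (-2)·(-3) + 5·10 + (-1)·(-3)) = (55, -47, 59)
Hw2 = (-471, 609, -404)
w2·Hw2 = 55·(-471) + (-47)·609 + 59·(-404) = -78364; w2·w2 = 55·55 + (-47)·(-47) + 59·59 = 8715
λ ≈ -78364/8715 = -8.99185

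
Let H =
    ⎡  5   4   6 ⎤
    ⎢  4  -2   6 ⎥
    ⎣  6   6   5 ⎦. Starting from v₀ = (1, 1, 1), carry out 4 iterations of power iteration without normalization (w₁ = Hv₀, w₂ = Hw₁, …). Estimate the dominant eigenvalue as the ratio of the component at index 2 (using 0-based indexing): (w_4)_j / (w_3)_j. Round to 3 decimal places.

13.966

w1 = Hv₀ = (15, 8, 17)
w2 = Hw1 = (209, 146, 223)
w3 = Hw2 = (2967, 1882, 3245)
w4 = Hw3 = (41833, 27574, 45319)
Ratio at component: 45319 / 3245 = 13.966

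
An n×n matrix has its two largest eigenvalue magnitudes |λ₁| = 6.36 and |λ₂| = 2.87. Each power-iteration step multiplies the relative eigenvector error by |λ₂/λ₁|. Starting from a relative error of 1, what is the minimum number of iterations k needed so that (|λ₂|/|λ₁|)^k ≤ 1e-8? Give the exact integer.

|λ₂/λ₁| = 2.87/6.36 = 0.45126
Need k ≥ ln(1e-8) / ln(0.45126) = -18.4207 / -0.7957 ≈ 23.150
Smallest integer k satisfying the bound: 24

24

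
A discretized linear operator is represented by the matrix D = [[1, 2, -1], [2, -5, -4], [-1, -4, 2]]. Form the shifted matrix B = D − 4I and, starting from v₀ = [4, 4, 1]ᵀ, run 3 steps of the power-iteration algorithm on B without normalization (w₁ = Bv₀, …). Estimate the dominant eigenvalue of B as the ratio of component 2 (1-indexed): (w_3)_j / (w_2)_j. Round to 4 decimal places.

B = D − 4I has rows (-3, 2, -1); (2, -9, -4); (-1, -4, -2)
w1 = Bv₀ = ((-3)·4 + 2·4 + (-1)·1; 2·4 + (-9)·4 + (-4)·1; (-1)·4 + (-4)·4 + (-2)·1) = (-5, -32, -22)
w2 = Bw1 = ((-3)·(-5) + 2·(-32) + (-1)·(-22); 2·(-5) + (-9)·(-32) + (-4)·(-22); (-1)·(-5) + (-4)·(-32) + (-2)·(-22)) = (-27, 366, 177)
w3 = Bw2 = (636, -4056, -1791)
Ratio: -4056/366 = -11.0820

μ ≈ -11.0820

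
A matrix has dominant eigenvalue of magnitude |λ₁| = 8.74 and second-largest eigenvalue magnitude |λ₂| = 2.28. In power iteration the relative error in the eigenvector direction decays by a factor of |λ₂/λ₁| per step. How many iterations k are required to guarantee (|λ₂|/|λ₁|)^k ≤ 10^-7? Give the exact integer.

12

|λ₂/λ₁| = 2.28/8.74 = 0.26087
Need k ≥ ln(10^-7) / ln(0.26087) = -16.1181 / -1.3437 ≈ 11.995
Smallest integer k satisfying the bound: 12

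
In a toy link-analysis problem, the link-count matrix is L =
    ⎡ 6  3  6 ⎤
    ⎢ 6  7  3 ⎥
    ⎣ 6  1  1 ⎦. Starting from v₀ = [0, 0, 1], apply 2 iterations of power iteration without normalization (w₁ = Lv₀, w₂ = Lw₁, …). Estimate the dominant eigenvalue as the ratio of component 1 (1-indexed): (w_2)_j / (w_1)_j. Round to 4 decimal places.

w1 = Lv₀ = (6·0 + 3·0 + 6·1; 6·0 + 7·0 + 3·1; 6·0 + 1·0 + 1·1) = (6, 3, 1)
w2 = Lw1 = (6·6 + 3·3 + 6·1; 6·6 + 7·3 + 3·1; 6·6 + 1·3 + 1·1) = (51, 60, 40)
Ratio at component: 51 / 6 = 8.5000

8.5000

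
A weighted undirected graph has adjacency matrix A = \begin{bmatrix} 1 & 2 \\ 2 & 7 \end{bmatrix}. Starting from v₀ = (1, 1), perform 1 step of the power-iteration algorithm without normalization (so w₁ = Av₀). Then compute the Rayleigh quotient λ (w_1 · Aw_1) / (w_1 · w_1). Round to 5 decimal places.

w1 = Av₀ = (1·1 + 2·1; 2·1 + 7·1) = (3, 9)
Aw1 = (21, 69)
w1·Aw1 = 3·21 + 9·69 = 684; w1·w1 = 3·3 + 9·9 = 90
λ ≈ 684/90 = 7.60000

λ ≈ 7.60000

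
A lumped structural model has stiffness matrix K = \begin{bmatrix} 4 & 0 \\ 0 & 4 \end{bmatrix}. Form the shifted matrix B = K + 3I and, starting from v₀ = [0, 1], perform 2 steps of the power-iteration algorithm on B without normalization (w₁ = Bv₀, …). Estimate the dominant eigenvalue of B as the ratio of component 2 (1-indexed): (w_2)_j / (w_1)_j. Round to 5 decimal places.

7.00000

B = K + 3I has rows (7, 0); (0, 7)
w1 = Bv₀ = (0, 7)
w2 = Bw1 = (0, 49)
Ratio: 49/7 = 7.00000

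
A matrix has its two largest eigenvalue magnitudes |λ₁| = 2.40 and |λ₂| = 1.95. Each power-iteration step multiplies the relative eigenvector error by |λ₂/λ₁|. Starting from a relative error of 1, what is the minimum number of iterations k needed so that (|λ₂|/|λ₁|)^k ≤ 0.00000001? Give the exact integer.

89

|λ₂/λ₁| = 1.95/2.40 = 0.81250
Need k ≥ ln(0.00000001) / ln(0.81250) = -18.4207 / -0.2076 ≈ 88.715
Smallest integer k satisfying the bound: 89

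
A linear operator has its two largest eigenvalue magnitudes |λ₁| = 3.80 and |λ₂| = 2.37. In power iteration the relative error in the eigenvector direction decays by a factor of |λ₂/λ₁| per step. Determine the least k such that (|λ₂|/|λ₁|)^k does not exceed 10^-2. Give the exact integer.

10

|λ₂/λ₁| = 2.37/3.80 = 0.62368
Need k ≥ ln(10^-2) / ln(0.62368) = -4.6052 / -0.4721 ≈ 9.754
Smallest integer k satisfying the bound: 10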